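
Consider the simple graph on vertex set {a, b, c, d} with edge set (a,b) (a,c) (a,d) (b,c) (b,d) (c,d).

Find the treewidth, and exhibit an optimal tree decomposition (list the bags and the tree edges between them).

With just one bag of size 4, the width is 4 − 1 = 3, so tw(G) ≤ 3. Conversely, {a, b, c, d} is a clique of size 4, and the vertices of any clique must share a bag in every tree decomposition; so some bag has ≥ 4 vertices and tw(G) ≥ 3. Hence tw(G) = 3 exactly.

Treewidth 3.
One optimal decomposition is:
Bags: B1 = {a, b, c, d}
Tree: (single bag)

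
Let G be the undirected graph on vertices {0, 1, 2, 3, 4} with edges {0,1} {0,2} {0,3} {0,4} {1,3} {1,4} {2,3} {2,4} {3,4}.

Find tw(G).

A width-3 tree decomposition is:
Bags: B1 = {0, 2, 3, 4}  B2 = {0, 1, 3, 4}
Tree: B1–B2
The largest bag has 4 vertices, giving width 3; this decomposition certifies tw(G) ≤ 3. For the lower bound, the 4 vertices {0, 1, 3, 4} are pairwise adjacent, and any tree decomposition puts a clique entirely inside one bag — forcing width ≥ 3. Therefore the treewidth is 3.

3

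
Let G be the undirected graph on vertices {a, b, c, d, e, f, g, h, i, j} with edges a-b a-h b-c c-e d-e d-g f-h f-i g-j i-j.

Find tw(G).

A width-2 tree decomposition is:
Bags: B1 = {d, e, g}  B2 = {c, e, g}  B3 = {b, c, g}  B4 = {a, b, g}  B5 = {a, g, h}  B6 = {f, g, h}  B7 = {f, g, i}  B8 = {g, i, j}
Tree: B1–B2, B2–B3, B3–B4, B4–B5, B5–B6, B6–B7, B7–B8
The largest bag has 3 vertices, giving width 2; this decomposition certifies tw(G) ≤ 2. For the lower bound, G contains the cycle g–d–e–c–b–a–h–f–i–j–g, so G is not a forest; only forests have treewidth ≤ 1, hence tw(G) ≥ 2. Combining the bounds, tw(G) = 2.

2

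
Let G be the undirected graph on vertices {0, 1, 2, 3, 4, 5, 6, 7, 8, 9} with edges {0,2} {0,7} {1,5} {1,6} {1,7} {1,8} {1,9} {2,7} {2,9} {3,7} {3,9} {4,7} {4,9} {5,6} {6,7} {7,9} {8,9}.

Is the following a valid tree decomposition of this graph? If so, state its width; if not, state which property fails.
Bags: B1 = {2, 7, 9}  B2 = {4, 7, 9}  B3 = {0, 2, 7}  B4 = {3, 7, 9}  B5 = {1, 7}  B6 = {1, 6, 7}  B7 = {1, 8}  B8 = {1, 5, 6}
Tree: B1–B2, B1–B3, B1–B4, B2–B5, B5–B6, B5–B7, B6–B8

A tree decomposition must satisfy three properties: every vertex lies in some bag; for every edge, both endpoints lie together in some bag; and for every vertex, the bags containing it form a connected subtree. Here edge (9,1) lies in no bag, so the decomposition is invalid.

No — edge (9,1) lies in no bag.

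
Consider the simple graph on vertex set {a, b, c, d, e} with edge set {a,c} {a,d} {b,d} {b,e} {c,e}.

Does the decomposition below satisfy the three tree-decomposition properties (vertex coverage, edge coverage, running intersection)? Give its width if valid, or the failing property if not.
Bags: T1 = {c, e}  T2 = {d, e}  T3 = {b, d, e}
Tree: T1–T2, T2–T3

A tree decomposition must satisfy three properties: every vertex lies in some bag; for every edge, both endpoints lie together in some bag; and for every vertex, the bags containing it form a connected subtree. Here vertex a appears in no bag, so the decomposition is invalid.

No — vertex a appears in no bag.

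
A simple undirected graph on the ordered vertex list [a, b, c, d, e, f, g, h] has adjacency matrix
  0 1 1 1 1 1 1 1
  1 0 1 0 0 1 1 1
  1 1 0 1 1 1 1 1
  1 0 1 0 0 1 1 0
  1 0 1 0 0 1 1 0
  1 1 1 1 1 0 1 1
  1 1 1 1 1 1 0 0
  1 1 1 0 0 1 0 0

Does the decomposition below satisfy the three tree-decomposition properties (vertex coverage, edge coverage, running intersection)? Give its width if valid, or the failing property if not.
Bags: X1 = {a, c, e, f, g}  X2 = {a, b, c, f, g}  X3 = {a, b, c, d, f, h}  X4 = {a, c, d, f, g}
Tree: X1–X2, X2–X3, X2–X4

A tree decomposition must satisfy three properties: every vertex lies in some bag; for every edge, both endpoints lie together in some bag; and for every vertex, the bags containing it form a connected subtree. Here bags containing vertex d are not connected in the tree, so the decomposition is invalid.

No — bags containing vertex d are not connected in the tree.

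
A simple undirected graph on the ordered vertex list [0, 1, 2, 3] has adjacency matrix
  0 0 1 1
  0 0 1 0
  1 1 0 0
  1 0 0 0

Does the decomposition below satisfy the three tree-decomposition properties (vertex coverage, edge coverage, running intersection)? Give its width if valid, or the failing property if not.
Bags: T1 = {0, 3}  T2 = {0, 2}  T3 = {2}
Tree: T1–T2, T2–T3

A tree decomposition must satisfy three properties: every vertex lies in some bag; for every edge, both endpoints lie together in some bag; and for every vertex, the bags containing it form a connected subtree. Here vertex 1 appears in no bag, so the decomposition is invalid.

No — vertex 1 appears in no bag.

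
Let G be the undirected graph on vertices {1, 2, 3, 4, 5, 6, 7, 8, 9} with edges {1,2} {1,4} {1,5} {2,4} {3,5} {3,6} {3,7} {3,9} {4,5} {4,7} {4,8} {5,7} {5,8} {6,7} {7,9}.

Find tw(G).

A width-2 tree decomposition is:
Bags: B1 = {3, 5, 7}  B2 = {3, 7, 9}  B3 = {4, 5, 7}  B4 = {4, 5, 8}  B5 = {1, 4, 5}  B6 = {3, 6, 7}  B7 = {1, 2, 4}
Tree: B1–B2, B1–B3, B3–B4, B4–B5, B1–B6, B5–B7
Every bag has size at most 3, so the width is 3 − 1 = 2 and tw(G) ≤ 2. On the other hand G contains the 3-clique {3, 7, 9}. A clique must lie in a single bag of any decomposition, so no decomposition can have width below 2. The upper and lower bounds meet at 2, so that is the treewidth.

2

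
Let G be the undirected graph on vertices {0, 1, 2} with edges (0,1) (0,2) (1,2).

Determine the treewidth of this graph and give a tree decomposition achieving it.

Treewidth 2.
Bags: B1 = {0, 1, 2}
Tree: (single bag)

With just one bag of size 3, the width is 3 − 1 = 2, so tw(G) ≤ 2. Conversely, {0, 1, 2} is a clique of size 3, and the vertices of any clique must share a bag in every tree decomposition; so some bag has ≥ 3 vertices and tw(G) ≥ 2. Combining the bounds, tw(G) = 2.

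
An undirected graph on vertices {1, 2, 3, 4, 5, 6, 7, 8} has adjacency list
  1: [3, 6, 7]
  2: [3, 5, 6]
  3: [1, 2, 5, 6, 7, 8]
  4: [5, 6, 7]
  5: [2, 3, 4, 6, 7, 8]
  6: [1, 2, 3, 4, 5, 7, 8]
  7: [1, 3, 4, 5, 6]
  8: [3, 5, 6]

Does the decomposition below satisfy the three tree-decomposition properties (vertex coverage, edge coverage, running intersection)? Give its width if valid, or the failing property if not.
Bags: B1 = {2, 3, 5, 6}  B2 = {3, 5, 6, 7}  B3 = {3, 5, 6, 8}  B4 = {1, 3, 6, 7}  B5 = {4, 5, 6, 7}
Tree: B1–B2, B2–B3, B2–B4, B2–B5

Checking the three conditions: (i) the bags cover all of {1, 2, 3, 4, 5, 6, 7, 8}; (ii) for each edge, some bag contains both endpoints; (iii) the bags containing any fixed vertex form a subtree. All hold, so the decomposition is valid with width 4 − 1 = 3.

Yes; width 3.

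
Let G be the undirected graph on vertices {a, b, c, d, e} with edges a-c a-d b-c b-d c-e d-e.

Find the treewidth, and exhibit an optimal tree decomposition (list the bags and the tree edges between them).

Each bag holds 3 vertices, so the decomposition has width 2, which upper-bounds the treewidth. For the lower bound, G contains the cycle c–b–d–e–c, so G is not a forest; only forests have treewidth ≤ 1, hence tw(G) ≥ 2. The upper and lower bounds meet at 2, so that is the treewidth.

Treewidth 2.
One optimal decomposition is:
Bags: B1 = {b, c, d}  B2 = {c, d, e}  B3 = {a, c, d}
Tree: B1–B2, B2–B3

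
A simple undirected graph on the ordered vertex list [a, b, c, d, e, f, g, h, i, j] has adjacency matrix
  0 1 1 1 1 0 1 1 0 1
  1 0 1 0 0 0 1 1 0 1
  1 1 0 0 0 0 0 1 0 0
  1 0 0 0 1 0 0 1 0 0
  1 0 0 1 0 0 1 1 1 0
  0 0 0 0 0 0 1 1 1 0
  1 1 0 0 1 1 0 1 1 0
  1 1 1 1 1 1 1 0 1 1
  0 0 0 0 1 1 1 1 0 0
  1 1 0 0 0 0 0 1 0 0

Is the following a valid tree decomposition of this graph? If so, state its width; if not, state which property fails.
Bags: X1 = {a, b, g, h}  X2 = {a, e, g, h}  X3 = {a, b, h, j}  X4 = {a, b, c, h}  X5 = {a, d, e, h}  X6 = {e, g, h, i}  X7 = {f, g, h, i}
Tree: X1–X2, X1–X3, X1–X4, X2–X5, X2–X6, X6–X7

Yes; width 3.

Checking the three conditions: (i) the bags cover all of {a, b, c, d, e, f, g, h, i, j}; (ii) for each edge, some bag contains both endpoints; (iii) the bags containing any fixed vertex form a subtree. All hold, so the decomposition is valid with width 4 − 1 = 3.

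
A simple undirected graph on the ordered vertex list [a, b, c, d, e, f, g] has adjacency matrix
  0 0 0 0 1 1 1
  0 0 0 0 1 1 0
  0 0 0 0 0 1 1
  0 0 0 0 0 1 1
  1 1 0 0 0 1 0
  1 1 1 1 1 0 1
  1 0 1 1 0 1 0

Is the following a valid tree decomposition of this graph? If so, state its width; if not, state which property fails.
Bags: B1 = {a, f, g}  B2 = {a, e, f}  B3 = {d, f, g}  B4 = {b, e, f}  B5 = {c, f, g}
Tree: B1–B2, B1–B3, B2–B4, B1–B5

Yes; width 2.

Checking the three conditions: (i) the bags cover all of {a, b, c, d, e, f, g}; (ii) for each edge, some bag contains both endpoints; (iii) the bags containing any fixed vertex form a subtree. All hold, so the decomposition is valid with width 3 − 1 = 2.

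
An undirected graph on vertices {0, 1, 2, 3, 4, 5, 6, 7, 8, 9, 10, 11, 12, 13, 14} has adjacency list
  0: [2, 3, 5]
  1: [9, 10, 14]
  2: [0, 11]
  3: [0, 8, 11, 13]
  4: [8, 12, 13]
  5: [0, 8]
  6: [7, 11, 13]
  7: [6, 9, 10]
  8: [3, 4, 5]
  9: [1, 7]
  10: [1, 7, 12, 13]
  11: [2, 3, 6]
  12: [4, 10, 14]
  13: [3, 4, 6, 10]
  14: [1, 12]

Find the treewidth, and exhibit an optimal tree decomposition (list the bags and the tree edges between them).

Every bag has size at most 4, so the width is 4 − 1 = 3 and tw(G) ≤ 3. For the lower bound: the 4 vertex sets {1,9,14}, {7}, {10}, {4,6,12,13} are disjoint, each induces a connected subgraph, and every pair is joined by at least one edge of G. Contracting each set to a single vertex therefore yields K_{4} as a minor, and since treewidth is minor-monotone, tw(G) ≥ tw(K_{4}) = 3. The upper and lower bounds meet at 3, so that is the treewidth.

Treewidth 3.
One optimal decomposition is:
Bags: B1 = {1, 7, 9, 14}  B2 = {1, 7, 10, 14}  B3 = {7, 10, 12, 14}  B4 = {6, 7, 10, 12}  B5 = {6, 10, 12, 13}  B6 = {4, 6, 12, 13}  B7 = {4, 6, 11, 13}  B8 = {3, 4, 11, 13}  B9 = {3, 4, 8, 11}  B10 = {2, 3, 8, 11}  B11 = {0, 2, 3, 8}  B12 = {0, 2, 5, 8}
Tree: B1–B2, B2–B3, B3–B4, B4–B5, B5–B6, B6–B7, B7–B8, B8–B9, B9–B10, B10–B11, B11–B12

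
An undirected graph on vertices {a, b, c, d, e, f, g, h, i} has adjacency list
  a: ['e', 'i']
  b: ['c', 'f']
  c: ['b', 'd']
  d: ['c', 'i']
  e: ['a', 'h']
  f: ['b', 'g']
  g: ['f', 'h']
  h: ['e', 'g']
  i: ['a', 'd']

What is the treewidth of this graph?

A width-2 tree decomposition is:
Bags: B1 = {b, c, d}  B2 = {b, d, f}  B3 = {d, f, g}  B4 = {d, g, h}  B5 = {d, e, h}  B6 = {a, d, e}  B7 = {a, d, i}
Tree: B1–B2, B2–B3, B3–B4, B4–B5, B5–B6, B6–B7
Every bag has size at most 3, so the width is 3 − 1 = 2 and tw(G) ≤ 2. For the lower bound, G contains the cycle d–c–b–f–g–h–e–a–i–d, so G is not a forest; only forests have treewidth ≤ 1, hence tw(G) ≥ 2. Hence tw(G) = 2 exactly.

2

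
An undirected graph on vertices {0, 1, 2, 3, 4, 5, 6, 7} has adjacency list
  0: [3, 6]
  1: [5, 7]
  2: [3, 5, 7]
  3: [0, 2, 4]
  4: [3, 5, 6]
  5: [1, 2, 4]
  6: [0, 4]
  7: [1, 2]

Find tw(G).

2

A width-2 tree decomposition is:
Bags: B1 = {1, 2, 7}  B2 = {1, 2, 5}  B3 = {2, 3, 5}  B4 = {3, 4, 5}  B5 = {0, 3, 4}  B6 = {0, 4, 6}
Tree: B1–B2, B2–B3, B3–B4, B4–B5, B5–B6
Each bag holds 3 vertices, so the decomposition has width 2, which upper-bounds the treewidth. For the lower bound, G contains the cycle 7–1–5–2–7, so G is not a forest; only forests have treewidth ≤ 1, hence tw(G) ≥ 2. The upper and lower bounds meet at 2, so that is the treewidth.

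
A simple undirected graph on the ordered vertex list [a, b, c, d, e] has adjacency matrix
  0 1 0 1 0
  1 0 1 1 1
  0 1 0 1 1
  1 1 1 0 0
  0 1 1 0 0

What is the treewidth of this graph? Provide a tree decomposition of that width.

The largest bag has 3 vertices, giving width 2; this decomposition certifies tw(G) ≤ 2. On the other hand G contains the 3-clique {b, c, d}. A clique must lie in a single bag of any decomposition, so no decomposition can have width below 2. The upper and lower bounds meet at 2, so that is the treewidth.

Treewidth 2.
One optimal decomposition is:
Bags: B1 = {a, b, d}  B2 = {b, c, d}  B3 = {b, c, e}
Tree: B1–B2, B2–B3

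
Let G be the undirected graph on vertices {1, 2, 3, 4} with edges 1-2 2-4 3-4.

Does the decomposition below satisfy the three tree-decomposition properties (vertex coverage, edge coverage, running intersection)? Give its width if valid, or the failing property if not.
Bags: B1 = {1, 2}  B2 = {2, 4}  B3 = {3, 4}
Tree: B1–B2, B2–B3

Checking the three conditions: (i) the bags cover all of {1, 2, 3, 4}; (ii) for each edge, some bag contains both endpoints; (iii) the bags containing any fixed vertex form a subtree. All hold, so the decomposition is valid with width 2 − 1 = 1.

Yes; width 1.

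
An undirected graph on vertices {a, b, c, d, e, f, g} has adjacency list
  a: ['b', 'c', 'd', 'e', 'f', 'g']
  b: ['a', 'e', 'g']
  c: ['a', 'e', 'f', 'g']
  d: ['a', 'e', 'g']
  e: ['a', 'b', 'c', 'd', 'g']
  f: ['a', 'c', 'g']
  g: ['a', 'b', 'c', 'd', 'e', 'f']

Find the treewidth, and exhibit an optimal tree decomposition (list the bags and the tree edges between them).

Treewidth 3.
One optimal decomposition is:
Bags: B1 = {a, c, e, g}  B2 = {a, d, e, g}  B3 = {a, b, e, g}  B4 = {a, c, f, g}
Tree: B1–B2, B1–B3, B1–B4

The largest bag has 4 vertices, giving width 3; this decomposition certifies tw(G) ≤ 3. For the lower bound, the 4 vertices {a, d, e, g} are pairwise adjacent, and any tree decomposition puts a clique entirely inside one bag — forcing width ≥ 3. Therefore the treewidth is 3.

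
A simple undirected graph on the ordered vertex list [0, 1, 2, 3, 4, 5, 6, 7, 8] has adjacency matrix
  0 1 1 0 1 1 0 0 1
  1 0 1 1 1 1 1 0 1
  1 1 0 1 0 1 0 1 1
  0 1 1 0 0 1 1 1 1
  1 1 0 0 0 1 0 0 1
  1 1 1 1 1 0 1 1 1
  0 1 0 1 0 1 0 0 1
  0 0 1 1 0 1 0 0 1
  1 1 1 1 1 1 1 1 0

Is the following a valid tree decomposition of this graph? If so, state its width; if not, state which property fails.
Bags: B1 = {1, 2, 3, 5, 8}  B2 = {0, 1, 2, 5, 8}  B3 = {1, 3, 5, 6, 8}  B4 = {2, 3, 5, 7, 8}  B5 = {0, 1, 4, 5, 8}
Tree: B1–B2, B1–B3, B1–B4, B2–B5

Yes; width 4.

Every vertex of G appears in some bag (union = {0, 1, 2, 3, 4, 5, 6, 7, 8}); every edge is covered by a bag; and for each vertex v the set of bags containing v is connected in the bag tree. The decomposition is therefore valid. The largest bag has 5 vertices, so the width is 4.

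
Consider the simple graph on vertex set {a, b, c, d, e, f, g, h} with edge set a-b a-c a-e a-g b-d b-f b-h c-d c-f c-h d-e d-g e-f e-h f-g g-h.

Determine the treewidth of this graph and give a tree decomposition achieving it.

Every bag has size at most 5, so the width is 5 − 1 = 4 and tw(G) ≤ 4. For the lower bound: the 5 vertex sets {c,f}, {d,e}, {g,h}, {a}, {b} are disjoint, each induces a connected subgraph, and every pair is joined by at least one edge of G. Contracting each set to a single vertex therefore yields K_{5} as a minor, and since treewidth is minor-monotone, tw(G) ≥ tw(K_{5}) = 4. Combining the bounds, tw(G) = 4.

Treewidth 4.
One such decomposition:
Bags: B1 = {a, c, d, f, h}  B2 = {a, d, e, f, h}  B3 = {a, d, f, g, h}  B4 = {a, b, d, f, h}
Tree: B1–B2, B2–B3, B3–B4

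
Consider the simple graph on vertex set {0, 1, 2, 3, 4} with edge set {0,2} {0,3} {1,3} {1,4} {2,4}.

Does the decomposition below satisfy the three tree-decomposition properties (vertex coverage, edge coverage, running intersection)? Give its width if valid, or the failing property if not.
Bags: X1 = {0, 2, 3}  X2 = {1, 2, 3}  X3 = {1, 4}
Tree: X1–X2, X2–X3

A tree decomposition must satisfy three properties: every vertex lies in some bag; for every edge, both endpoints lie together in some bag; and for every vertex, the bags containing it form a connected subtree. Here edge (2,4) lies in no bag, so the decomposition is invalid.

No — edge (2,4) lies in no bag.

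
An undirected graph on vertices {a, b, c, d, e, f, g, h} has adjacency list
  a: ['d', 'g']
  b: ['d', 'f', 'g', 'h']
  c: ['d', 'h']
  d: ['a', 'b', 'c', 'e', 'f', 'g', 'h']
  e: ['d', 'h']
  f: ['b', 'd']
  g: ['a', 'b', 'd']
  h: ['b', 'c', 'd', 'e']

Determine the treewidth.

A width-2 tree decomposition is:
Bags: B1 = {d, e, h}  B2 = {b, d, h}  B3 = {b, d, g}  B4 = {c, d, h}  B5 = {a, d, g}  B6 = {b, d, f}
Tree: B1–B2, B2–B3, B2–B4, B3–B5, B2–B6
The largest bag has 3 vertices, giving width 2; this decomposition certifies tw(G) ≤ 2. On the other hand G contains the 3-clique {a, d, g}. A clique must lie in a single bag of any decomposition, so no decomposition can have width below 2. Hence tw(G) = 2 exactly.

2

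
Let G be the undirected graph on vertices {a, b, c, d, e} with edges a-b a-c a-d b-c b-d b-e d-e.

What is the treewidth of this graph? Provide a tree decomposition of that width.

Treewidth 2.
One such decomposition:
Bags: B1 = {a, b, d}  B2 = {b, d, e}  B3 = {a, b, c}
Tree: B1–B2, B1–B3

Every bag has size at most 3, so the width is 3 − 1 = 2 and tw(G) ≤ 2. Conversely, {b, d, e} is a clique of size 3, and the vertices of any clique must share a bag in every tree decomposition; so some bag has ≥ 3 vertices and tw(G) ≥ 2. Hence tw(G) = 2 exactly.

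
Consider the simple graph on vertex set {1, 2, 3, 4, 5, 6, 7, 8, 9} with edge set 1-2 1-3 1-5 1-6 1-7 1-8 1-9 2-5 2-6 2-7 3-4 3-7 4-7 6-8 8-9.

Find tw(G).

2

A width-2 tree decomposition is:
Bags: B1 = {1, 2, 5}  B2 = {1, 2, 7}  B3 = {1, 3, 7}  B4 = {3, 4, 7}  B5 = {1, 2, 6}  B6 = {1, 6, 8}  B7 = {1, 8, 9}
Tree: B1–B2, B2–B3, B3–B4, B2–B5, B5–B6, B6–B7
Every bag has size at most 3, so the width is 3 − 1 = 2 and tw(G) ≤ 2. Conversely, {1, 8, 9} is a clique of size 3, and the vertices of any clique must share a bag in every tree decomposition; so some bag has ≥ 3 vertices and tw(G) ≥ 2. Hence tw(G) = 2 exactly.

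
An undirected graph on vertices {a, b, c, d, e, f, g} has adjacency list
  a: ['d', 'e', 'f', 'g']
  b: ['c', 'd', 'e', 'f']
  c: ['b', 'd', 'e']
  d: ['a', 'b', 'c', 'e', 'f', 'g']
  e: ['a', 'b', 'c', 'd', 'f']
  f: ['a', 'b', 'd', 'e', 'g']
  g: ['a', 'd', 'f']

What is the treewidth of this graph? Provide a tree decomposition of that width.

Treewidth 3.
One optimal decomposition is:
Bags: B1 = {b, d, e, f}  B2 = {b, c, d, e}  B3 = {a, d, e, f}  B4 = {a, d, f, g}
Tree: B1–B2, B1–B3, B3–B4

Each bag holds 4 vertices, so the decomposition has width 3, which upper-bounds the treewidth. Conversely, {b, c, d, e} is a clique of size 4, and the vertices of any clique must share a bag in every tree decomposition; so some bag has ≥ 4 vertices and tw(G) ≥ 3. The upper and lower bounds meet at 3, so that is the treewidth.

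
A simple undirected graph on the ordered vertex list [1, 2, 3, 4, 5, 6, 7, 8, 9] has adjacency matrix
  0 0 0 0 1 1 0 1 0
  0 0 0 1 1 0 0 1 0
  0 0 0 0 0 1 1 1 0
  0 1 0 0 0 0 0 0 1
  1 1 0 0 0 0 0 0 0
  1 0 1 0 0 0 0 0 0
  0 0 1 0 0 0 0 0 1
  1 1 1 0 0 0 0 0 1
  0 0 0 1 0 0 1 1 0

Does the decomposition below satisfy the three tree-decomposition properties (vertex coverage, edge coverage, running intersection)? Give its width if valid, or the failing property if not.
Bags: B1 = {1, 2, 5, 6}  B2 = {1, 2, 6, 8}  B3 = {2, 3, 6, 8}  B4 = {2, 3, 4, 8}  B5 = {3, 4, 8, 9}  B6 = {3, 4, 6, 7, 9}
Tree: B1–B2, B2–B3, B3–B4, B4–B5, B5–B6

No — bags containing vertex 6 are not connected in the tree.

A tree decomposition must satisfy three properties: every vertex lies in some bag; for every edge, both endpoints lie together in some bag; and for every vertex, the bags containing it form a connected subtree. Here bags containing vertex 6 are not connected in the tree, so the decomposition is invalid.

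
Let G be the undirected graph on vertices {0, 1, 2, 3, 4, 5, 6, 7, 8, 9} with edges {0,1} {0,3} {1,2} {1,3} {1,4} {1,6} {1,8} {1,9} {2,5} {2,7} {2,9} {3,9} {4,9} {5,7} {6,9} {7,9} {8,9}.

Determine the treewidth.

2

A width-2 tree decomposition is:
Bags: B1 = {1, 2, 9}  B2 = {1, 3, 9}  B3 = {2, 7, 9}  B4 = {1, 8, 9}  B5 = {2, 5, 7}  B6 = {0, 1, 3}  B7 = {1, 4, 9}  B8 = {1, 6, 9}
Tree: B1–B2, B1–B3, B2–B4, B3–B5, B2–B6, B1–B7, B2–B8
The largest bag has 3 vertices, giving width 2; this decomposition certifies tw(G) ≤ 2. Conversely, {0, 1, 3} is a clique of size 3, and the vertices of any clique must share a bag in every tree decomposition; so some bag has ≥ 3 vertices and tw(G) ≥ 2. The upper and lower bounds meet at 2, so that is the treewidth.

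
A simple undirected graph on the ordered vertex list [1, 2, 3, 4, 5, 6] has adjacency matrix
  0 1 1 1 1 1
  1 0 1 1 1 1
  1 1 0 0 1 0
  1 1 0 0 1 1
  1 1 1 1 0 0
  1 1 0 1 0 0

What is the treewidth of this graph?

A width-3 tree decomposition is:
Bags: B1 = {1, 2, 3, 5}  B2 = {1, 2, 4, 5}  B3 = {1, 2, 4, 6}
Tree: B1–B2, B2–B3
Every bag has size at most 4, so the width is 4 − 1 = 3 and tw(G) ≤ 3. Conversely, {1, 2, 3, 5} is a clique of size 4, and the vertices of any clique must share a bag in every tree decomposition; so some bag has ≥ 4 vertices and tw(G) ≥ 3. Hence tw(G) = 3 exactly.

3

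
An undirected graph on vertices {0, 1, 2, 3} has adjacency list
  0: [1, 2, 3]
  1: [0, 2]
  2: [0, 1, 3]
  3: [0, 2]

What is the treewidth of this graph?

A width-2 tree decomposition is:
Bags: B1 = {0, 2, 3}  B2 = {0, 1, 2}
Tree: B1–B2
Each bag holds 3 vertices, so the decomposition has width 2, which upper-bounds the treewidth. For the lower bound, the 3 vertices {0, 1, 2} are pairwise adjacent, and any tree decomposition puts a clique entirely inside one bag — forcing width ≥ 2. The upper and lower bounds meet at 2, so that is the treewidth.

2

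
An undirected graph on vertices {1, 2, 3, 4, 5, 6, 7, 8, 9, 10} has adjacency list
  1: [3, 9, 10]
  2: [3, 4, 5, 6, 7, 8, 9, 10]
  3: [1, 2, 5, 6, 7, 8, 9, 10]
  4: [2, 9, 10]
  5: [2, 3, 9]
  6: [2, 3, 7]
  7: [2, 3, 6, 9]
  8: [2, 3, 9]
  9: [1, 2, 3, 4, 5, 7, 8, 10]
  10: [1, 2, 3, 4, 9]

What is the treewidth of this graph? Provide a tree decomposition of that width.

The largest bag has 4 vertices, giving width 3; this decomposition certifies tw(G) ≤ 3. For the lower bound, the 4 vertices {1, 3, 9, 10} are pairwise adjacent, and any tree decomposition puts a clique entirely inside one bag — forcing width ≥ 3. Therefore the treewidth is 3.

Treewidth 3.
One optimal decomposition is:
Bags: B1 = {2, 3, 7, 9}  B2 = {2, 3, 9, 10}  B3 = {2, 3, 8, 9}  B4 = {2, 3, 6, 7}  B5 = {1, 3, 9, 10}  B6 = {2, 4, 9, 10}  B7 = {2, 3, 5, 9}
Tree: B1–B2, B2–B3, B1–B4, B2–B5, B2–B6, B1–B7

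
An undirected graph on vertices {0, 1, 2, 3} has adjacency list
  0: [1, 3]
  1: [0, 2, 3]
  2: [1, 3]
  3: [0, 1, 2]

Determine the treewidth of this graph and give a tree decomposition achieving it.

Treewidth 2.
Bags: B1 = {1, 2, 3}  B2 = {0, 1, 3}
Tree: B1–B2

Every bag has size at most 3, so the width is 3 − 1 = 2 and tw(G) ≤ 2. For the lower bound, the 3 vertices {0, 1, 3} are pairwise adjacent, and any tree decomposition puts a clique entirely inside one bag — forcing width ≥ 2. Hence tw(G) = 2 exactly.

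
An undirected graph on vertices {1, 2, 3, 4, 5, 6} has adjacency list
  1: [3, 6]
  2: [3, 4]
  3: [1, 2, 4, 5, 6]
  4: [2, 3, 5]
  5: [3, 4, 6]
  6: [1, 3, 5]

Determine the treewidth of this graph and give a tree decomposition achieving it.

Every bag has size at most 3, so the width is 3 − 1 = 2 and tw(G) ≤ 2. Conversely, {1, 3, 6} is a clique of size 3, and the vertices of any clique must share a bag in every tree decomposition; so some bag has ≥ 3 vertices and tw(G) ≥ 2. Therefore the treewidth is 2.

Treewidth 2.
Bags: B1 = {2, 3, 4}  B2 = {3, 4, 5}  B3 = {3, 5, 6}  B4 = {1, 3, 6}
Tree: B1–B2, B2–B3, B3–B4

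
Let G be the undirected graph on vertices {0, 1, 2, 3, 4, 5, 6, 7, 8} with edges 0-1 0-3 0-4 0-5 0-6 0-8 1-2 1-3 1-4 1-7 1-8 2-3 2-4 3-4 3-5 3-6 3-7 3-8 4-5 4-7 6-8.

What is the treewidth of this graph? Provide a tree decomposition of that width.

Treewidth 3.
Bags: B1 = {0, 1, 3, 8}  B2 = {0, 1, 3, 4}  B3 = {0, 3, 6, 8}  B4 = {0, 3, 4, 5}  B5 = {1, 3, 4, 7}  B6 = {1, 2, 3, 4}
Tree: B1–B2, B1–B3, B2–B4, B2–B5, B5–B6

Each bag holds 4 vertices, so the decomposition has width 3, which upper-bounds the treewidth. On the other hand G contains the 4-clique {0, 1, 3, 8}. A clique must lie in a single bag of any decomposition, so no decomposition can have width below 3. Hence tw(G) = 3 exactly.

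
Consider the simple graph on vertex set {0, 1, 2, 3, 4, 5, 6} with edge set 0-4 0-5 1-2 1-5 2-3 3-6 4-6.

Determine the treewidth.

A width-2 tree decomposition is:
Bags: B1 = {1, 2, 5}  B2 = {2, 3, 5}  B3 = {3, 5, 6}  B4 = {4, 5, 6}  B5 = {0, 4, 5}
Tree: B1–B2, B2–B3, B3–B4, B4–B5
Every bag has size at most 3, so the width is 3 − 1 = 2 and tw(G) ≤ 2. Since 5–1–2–3–6–4–0–5 is a cycle in G, G is not acyclic. Forests are exactly the graphs of treewidth ≤ 1, so tw(G) ≥ 2. Hence tw(G) = 2 exactly.

2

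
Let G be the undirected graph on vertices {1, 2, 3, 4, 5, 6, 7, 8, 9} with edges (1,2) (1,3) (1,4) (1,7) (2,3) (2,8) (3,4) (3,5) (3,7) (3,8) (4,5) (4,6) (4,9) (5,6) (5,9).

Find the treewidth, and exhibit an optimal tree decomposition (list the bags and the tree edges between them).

Each bag holds 3 vertices, so the decomposition has width 2, which upper-bounds the treewidth. On the other hand G contains the 3-clique {4, 5, 9}. A clique must lie in a single bag of any decomposition, so no decomposition can have width below 2. Combining the bounds, tw(G) = 2.

Treewidth 2.
Bags: B1 = {3, 4, 5}  B2 = {4, 5, 9}  B3 = {1, 3, 4}  B4 = {1, 2, 3}  B5 = {1, 3, 7}  B6 = {4, 5, 6}  B7 = {2, 3, 8}
Tree: B1–B2, B1–B3, B3–B4, B4–B5, B2–B6, B4–B7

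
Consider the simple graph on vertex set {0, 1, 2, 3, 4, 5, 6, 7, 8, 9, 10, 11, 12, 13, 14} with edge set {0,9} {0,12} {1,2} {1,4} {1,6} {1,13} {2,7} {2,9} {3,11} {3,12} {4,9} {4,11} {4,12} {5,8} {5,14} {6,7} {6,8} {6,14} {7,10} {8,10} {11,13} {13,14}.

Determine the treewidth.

3

A width-3 tree decomposition is:
Bags: B1 = {0, 3, 11, 12}  B2 = {0, 4, 11, 12}  B3 = {0, 4, 9, 11}  B4 = {4, 9, 11, 13}  B5 = {1, 4, 9, 13}  B6 = {1, 2, 9, 13}  B7 = {1, 2, 13, 14}  B8 = {1, 2, 6, 14}  B9 = {2, 6, 7, 14}  B10 = {5, 6, 7, 14}  B11 = {5, 6, 7, 8}  B12 = {5, 7, 8, 10}
Tree: B1–B2, B2–B3, B3–B4, B4–B5, B5–B6, B6–B7, B7–B8, B8–B9, B9–B10, B10–B11, B11–B12
Every bag has size at most 4, so the width is 4 − 1 = 3 and tw(G) ≤ 3. For the lower bound: the 4 vertex sets {0,3,12}, {11}, {4}, {1,2,9,13} are disjoint, each induces a connected subgraph, and every pair is joined by at least one edge of G. Contracting each set to a single vertex therefore yields K_{4} as a minor, and since treewidth is minor-monotone, tw(G) ≥ tw(K_{4}) = 3. Hence tw(G) = 3 exactly.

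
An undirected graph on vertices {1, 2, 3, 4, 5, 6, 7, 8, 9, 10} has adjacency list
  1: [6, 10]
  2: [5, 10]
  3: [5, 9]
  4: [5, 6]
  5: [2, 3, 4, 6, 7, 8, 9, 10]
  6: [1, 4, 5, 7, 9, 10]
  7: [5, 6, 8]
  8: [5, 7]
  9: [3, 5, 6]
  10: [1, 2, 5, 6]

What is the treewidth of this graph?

A width-2 tree decomposition is:
Bags: B1 = {5, 6, 9}  B2 = {5, 6, 7}  B3 = {5, 7, 8}  B4 = {5, 6, 10}  B5 = {4, 5, 6}  B6 = {2, 5, 10}  B7 = {3, 5, 9}  B8 = {1, 6, 10}
Tree: B1–B2, B2–B3, B1–B4, B1–B5, B4–B6, B1–B7, B4–B8
Each bag holds 3 vertices, so the decomposition has width 2, which upper-bounds the treewidth. On the other hand G contains the 3-clique {1, 6, 10}. A clique must lie in a single bag of any decomposition, so no decomposition can have width below 2. Combining the bounds, tw(G) = 2.

2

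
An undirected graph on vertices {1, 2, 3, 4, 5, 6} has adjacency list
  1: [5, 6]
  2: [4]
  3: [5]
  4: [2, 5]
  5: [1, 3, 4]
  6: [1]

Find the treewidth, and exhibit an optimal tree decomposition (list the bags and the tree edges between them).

Treewidth 1.
Bags: B1 = {4, 5}  B2 = {1, 5}  B3 = {2, 4}  B4 = {3, 5}  B5 = {1, 6}
Tree: B1–B2, B1–B3, B1–B4, B2–B5

Every bag has size at most 2, so the width is 2 − 1 = 1 and tw(G) ≤ 1. Any graph with an edge has treewidth ≥ 1, and G has the edge 4–5. The upper and lower bounds meet at 1, so that is the treewidth.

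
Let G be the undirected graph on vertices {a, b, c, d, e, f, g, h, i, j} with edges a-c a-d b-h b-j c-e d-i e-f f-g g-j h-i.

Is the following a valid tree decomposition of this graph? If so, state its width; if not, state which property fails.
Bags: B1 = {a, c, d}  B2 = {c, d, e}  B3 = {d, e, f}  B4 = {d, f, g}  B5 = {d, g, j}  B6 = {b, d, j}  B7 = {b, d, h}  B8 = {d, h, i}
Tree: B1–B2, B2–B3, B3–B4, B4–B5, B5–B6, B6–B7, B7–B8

Vertex coverage: the bags together contain {a, b, c, d, e, f, g, h, i, j}, the full vertex set. Edge coverage: each edge of G has both endpoints in at least one bag. Running intersection: for every vertex, the bags containing it form a connected subtree. All three properties hold, so this is a valid tree decomposition of width max|bag| − 1 = 2, and hence tw(G) ≤ 2.

Yes; width 2.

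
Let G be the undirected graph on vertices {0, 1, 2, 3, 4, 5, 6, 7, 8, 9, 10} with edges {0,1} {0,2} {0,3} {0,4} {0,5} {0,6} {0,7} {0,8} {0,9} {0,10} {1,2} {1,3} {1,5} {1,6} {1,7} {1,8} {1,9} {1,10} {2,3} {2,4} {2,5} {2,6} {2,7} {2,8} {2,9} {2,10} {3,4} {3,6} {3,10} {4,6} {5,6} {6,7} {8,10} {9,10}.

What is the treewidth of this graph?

A width-4 tree decomposition is:
Bags: B1 = {0, 1, 2, 5, 6}  B2 = {0, 1, 2, 3, 6}  B3 = {0, 2, 3, 4, 6}  B4 = {0, 1, 2, 6, 7}  B5 = {0, 1, 2, 3, 10}  B6 = {0, 1, 2, 9, 10}  B7 = {0, 1, 2, 8, 10}
Tree: B1–B2, B2–B3, B1–B4, B2–B5, B5–B6, B5–B7
The largest bag has 5 vertices, giving width 4; this decomposition certifies tw(G) ≤ 4. On the other hand G contains the 5-clique {0, 1, 2, 8, 10}. A clique must lie in a single bag of any decomposition, so no decomposition can have width below 4. Therefore the treewidth is 4.

4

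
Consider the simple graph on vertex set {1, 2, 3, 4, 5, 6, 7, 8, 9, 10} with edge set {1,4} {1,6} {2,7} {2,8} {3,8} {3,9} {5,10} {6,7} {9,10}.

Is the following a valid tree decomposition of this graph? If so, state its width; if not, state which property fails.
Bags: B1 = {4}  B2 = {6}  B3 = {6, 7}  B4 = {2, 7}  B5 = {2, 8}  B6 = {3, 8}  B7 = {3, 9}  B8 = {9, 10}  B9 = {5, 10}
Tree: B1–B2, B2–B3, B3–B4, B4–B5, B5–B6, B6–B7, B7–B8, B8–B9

No — vertex 1 appears in no bag.

A tree decomposition must satisfy three properties: every vertex lies in some bag; for every edge, both endpoints lie together in some bag; and for every vertex, the bags containing it form a connected subtree. Here vertex 1 appears in no bag, so the decomposition is invalid.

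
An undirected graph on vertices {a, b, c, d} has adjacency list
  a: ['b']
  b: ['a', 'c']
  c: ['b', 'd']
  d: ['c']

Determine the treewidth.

1

A width-1 tree decomposition is:
Bags: B1 = {c, d}  B2 = {b, c}  B3 = {a, b}
Tree: B1–B2, B2–B3
Each bag holds 2 vertices, so the decomposition has width 1, which upper-bounds the treewidth. Since G has at least one edge (e.g. d–c), it is not an edgeless graph, so tw(G) ≥ 1. The upper and lower bounds meet at 1, so that is the treewidth.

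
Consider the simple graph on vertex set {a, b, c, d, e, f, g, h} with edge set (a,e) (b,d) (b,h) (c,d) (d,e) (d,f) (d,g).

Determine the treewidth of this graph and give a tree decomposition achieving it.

Every bag has size at most 2, so the width is 2 − 1 = 1 and tw(G) ≤ 1. Any graph with an edge has treewidth ≥ 1, and G has the edge d–b. The upper and lower bounds meet at 1, so that is the treewidth.

Treewidth 1.
One such decomposition:
Bags: B1 = {b, d}  B2 = {d, g}  B3 = {d, f}  B4 = {d, e}  B5 = {b, h}  B6 = {c, d}  B7 = {a, e}
Tree: B1–B2, B1–B3, B3–B4, B1–B5, B2–B6, B4–B7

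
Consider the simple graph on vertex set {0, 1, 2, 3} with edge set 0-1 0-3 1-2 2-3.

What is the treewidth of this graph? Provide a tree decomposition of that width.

Every bag has size at most 3, so the width is 3 − 1 = 2 and tw(G) ≤ 2. Since 3–2–1–0–3 is a cycle in G, G is not acyclic. Forests are exactly the graphs of treewidth ≤ 1, so tw(G) ≥ 2. Therefore the treewidth is 2.

Treewidth 2.
One such decomposition:
Bags: B1 = {1, 2, 3}  B2 = {0, 1, 3}
Tree: B1–B2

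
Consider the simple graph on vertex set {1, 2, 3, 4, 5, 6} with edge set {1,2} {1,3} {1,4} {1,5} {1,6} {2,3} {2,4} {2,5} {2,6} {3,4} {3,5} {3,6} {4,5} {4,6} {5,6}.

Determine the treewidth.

A width-5 tree decomposition is:
Bags: B1 = {1, 2, 3, 4, 5, 6}
Tree: (single bag)
A single bag containing all 6 vertices is trivially a valid decomposition of width 5. On the other hand G contains the 6-clique {1, 2, 3, 4, 5, 6}. A clique must lie in a single bag of any decomposition, so no decomposition can have width below 5. Therefore the treewidth is 5.

5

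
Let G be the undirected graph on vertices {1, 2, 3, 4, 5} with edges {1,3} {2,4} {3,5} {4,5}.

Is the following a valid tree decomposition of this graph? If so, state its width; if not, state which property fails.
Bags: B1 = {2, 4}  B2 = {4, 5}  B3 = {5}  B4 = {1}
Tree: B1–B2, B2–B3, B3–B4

A tree decomposition must satisfy three properties: every vertex lies in some bag; for every edge, both endpoints lie together in some bag; and for every vertex, the bags containing it form a connected subtree. Here vertex 3 appears in no bag, so the decomposition is invalid.

No — vertex 3 appears in no bag.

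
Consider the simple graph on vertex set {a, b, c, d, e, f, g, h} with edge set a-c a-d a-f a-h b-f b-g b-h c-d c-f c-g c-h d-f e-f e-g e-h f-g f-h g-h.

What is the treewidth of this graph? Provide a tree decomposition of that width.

Treewidth 3.
Bags: B1 = {a, c, f, h}  B2 = {a, c, d, f}  B3 = {c, f, g, h}  B4 = {e, f, g, h}  B5 = {b, f, g, h}
Tree: B1–B2, B1–B3, B3–B4, B4–B5

The largest bag has 4 vertices, giving width 3; this decomposition certifies tw(G) ≤ 3. For the lower bound, the 4 vertices {a, c, d, f} are pairwise adjacent, and any tree decomposition puts a clique entirely inside one bag — forcing width ≥ 3. Therefore the treewidth is 3.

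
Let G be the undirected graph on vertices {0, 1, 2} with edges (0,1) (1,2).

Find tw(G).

A width-1 tree decomposition is:
Bags: B1 = {0, 1}  B2 = {1, 2}
Tree: B1–B2
Each bag holds 2 vertices, so the decomposition has width 1, which upper-bounds the treewidth. Any graph with an edge has treewidth ≥ 1, and G has the edge 1–0. Therefore the treewidth is 1.

1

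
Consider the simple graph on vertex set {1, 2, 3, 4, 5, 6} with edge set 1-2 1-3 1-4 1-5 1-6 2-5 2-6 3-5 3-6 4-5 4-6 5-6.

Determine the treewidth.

3

A width-3 tree decomposition is:
Bags: B1 = {1, 2, 5, 6}  B2 = {1, 4, 5, 6}  B3 = {1, 3, 5, 6}
Tree: B1–B2, B2–B3
Every bag has size at most 4, so the width is 4 − 1 = 3 and tw(G) ≤ 3. Conversely, {1, 2, 5, 6} is a clique of size 4, and the vertices of any clique must share a bag in every tree decomposition; so some bag has ≥ 4 vertices and tw(G) ≥ 3. Combining the bounds, tw(G) = 3.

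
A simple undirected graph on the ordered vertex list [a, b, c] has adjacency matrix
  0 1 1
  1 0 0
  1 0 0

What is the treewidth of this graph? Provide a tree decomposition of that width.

Treewidth 1.
One optimal decomposition is:
Bags: B1 = {a, c}  B2 = {a, b}
Tree: B1–B2

The largest bag has 2 vertices, giving width 1; this decomposition certifies tw(G) ≤ 1. Any graph with an edge has treewidth ≥ 1, and G has the edge a–c. Hence tw(G) = 1 exactly.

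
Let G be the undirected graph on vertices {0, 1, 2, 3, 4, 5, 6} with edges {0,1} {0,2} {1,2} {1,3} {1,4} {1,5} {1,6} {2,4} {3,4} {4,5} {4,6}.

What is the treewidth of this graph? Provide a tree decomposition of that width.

Treewidth 2.
One such decomposition:
Bags: B1 = {0, 1, 2}  B2 = {1, 2, 4}  B3 = {1, 4, 6}  B4 = {1, 3, 4}  B5 = {1, 4, 5}
Tree: B1–B2, B2–B3, B2–B4, B4–B5

The largest bag has 3 vertices, giving width 2; this decomposition certifies tw(G) ≤ 2. On the other hand G contains the 3-clique {0, 1, 2}. A clique must lie in a single bag of any decomposition, so no decomposition can have width below 2. Hence tw(G) = 2 exactly.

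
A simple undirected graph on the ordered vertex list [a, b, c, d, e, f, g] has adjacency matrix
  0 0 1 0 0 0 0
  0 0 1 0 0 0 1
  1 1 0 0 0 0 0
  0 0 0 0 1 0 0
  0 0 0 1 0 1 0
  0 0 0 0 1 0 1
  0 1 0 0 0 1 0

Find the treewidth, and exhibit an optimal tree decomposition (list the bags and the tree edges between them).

Treewidth 1.
One such decomposition:
Bags: B1 = {a, c}  B2 = {b, c}  B3 = {b, g}  B4 = {f, g}  B5 = {e, f}  B6 = {d, e}
Tree: B1–B2, B2–B3, B3–B4, B4–B5, B5–B6

Each bag holds 2 vertices, so the decomposition has width 1, which upper-bounds the treewidth. Since G has at least one edge (e.g. a–c), it is not an edgeless graph, so tw(G) ≥ 1. The upper and lower bounds meet at 1, so that is the treewidth.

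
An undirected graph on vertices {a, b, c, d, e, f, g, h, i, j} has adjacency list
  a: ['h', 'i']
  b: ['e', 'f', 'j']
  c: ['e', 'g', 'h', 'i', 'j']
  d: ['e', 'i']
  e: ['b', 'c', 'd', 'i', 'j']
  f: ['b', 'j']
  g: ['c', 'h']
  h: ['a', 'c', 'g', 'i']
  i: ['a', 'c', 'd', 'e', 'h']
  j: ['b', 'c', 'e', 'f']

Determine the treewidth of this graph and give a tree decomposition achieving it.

Treewidth 2.
One optimal decomposition is:
Bags: B1 = {c, e, j}  B2 = {b, e, j}  B3 = {c, e, i}  B4 = {b, f, j}  B5 = {c, h, i}  B6 = {c, g, h}  B7 = {d, e, i}  B8 = {a, h, i}
Tree: B1–B2, B1–B3, B2–B4, B3–B5, B5–B6, B3–B7, B5–B8

Each bag holds 3 vertices, so the decomposition has width 2, which upper-bounds the treewidth. For the lower bound, the 3 vertices {b, f, j} are pairwise adjacent, and any tree decomposition puts a clique entirely inside one bag — forcing width ≥ 2. Therefore the treewidth is 2.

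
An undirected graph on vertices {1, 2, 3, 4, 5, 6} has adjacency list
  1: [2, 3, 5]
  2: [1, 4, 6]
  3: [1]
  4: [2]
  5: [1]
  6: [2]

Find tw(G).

A width-1 tree decomposition is:
Bags: B1 = {1, 2}  B2 = {1, 5}  B3 = {1, 3}  B4 = {2, 6}  B5 = {2, 4}
Tree: B1–B2, B2–B3, B1–B4, B1–B5
The largest bag has 2 vertices, giving width 1; this decomposition certifies tw(G) ≤ 1. Any graph with an edge has treewidth ≥ 1, and G has the edge 2–1. Hence tw(G) = 1 exactly.

1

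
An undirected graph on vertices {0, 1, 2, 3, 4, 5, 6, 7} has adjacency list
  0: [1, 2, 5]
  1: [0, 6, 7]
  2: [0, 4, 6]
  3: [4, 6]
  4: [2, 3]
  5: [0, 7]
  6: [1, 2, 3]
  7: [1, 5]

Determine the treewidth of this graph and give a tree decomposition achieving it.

Each bag holds 3 vertices, so the decomposition has width 2, which upper-bounds the treewidth. The edges 4–3–6–2–4 form a cycle, so G is not a tree and its treewidth is at least 2. Therefore the treewidth is 2.

Treewidth 2.
One optimal decomposition is:
Bags: B1 = {2, 3, 4}  B2 = {2, 3, 6}  B3 = {0, 2, 6}  B4 = {0, 1, 6}  B5 = {0, 1, 5}  B6 = {1, 5, 7}
Tree: B1–B2, B2–B3, B3–B4, B4–B5, B5–B6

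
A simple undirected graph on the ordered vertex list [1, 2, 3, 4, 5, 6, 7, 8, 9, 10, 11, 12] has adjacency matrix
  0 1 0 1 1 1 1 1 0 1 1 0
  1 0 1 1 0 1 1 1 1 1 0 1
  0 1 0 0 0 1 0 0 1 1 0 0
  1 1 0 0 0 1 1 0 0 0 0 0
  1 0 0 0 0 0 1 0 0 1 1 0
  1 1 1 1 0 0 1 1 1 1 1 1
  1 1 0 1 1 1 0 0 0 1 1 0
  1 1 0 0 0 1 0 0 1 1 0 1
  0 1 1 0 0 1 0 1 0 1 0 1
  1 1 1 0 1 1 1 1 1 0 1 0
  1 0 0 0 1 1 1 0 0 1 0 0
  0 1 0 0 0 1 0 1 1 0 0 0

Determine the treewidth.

A width-4 tree decomposition is:
Bags: B1 = {1, 2, 6, 7, 10}  B2 = {1, 2, 6, 8, 10}  B3 = {1, 6, 7, 10, 11}  B4 = {2, 6, 8, 9, 10}  B5 = {2, 3, 6, 9, 10}  B6 = {1, 5, 7, 10, 11}  B7 = {2, 6, 8, 9, 12}  B8 = {1, 2, 4, 6, 7}
Tree: B1–B2, B1–B3, B2–B4, B4–B5, B3–B6, B4–B7, B1–B8
Each bag holds 5 vertices, so the decomposition has width 4, which upper-bounds the treewidth. On the other hand G contains the 5-clique {1, 5, 7, 10, 11}. A clique must lie in a single bag of any decomposition, so no decomposition can have width below 4. Therefore the treewidth is 4.

4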